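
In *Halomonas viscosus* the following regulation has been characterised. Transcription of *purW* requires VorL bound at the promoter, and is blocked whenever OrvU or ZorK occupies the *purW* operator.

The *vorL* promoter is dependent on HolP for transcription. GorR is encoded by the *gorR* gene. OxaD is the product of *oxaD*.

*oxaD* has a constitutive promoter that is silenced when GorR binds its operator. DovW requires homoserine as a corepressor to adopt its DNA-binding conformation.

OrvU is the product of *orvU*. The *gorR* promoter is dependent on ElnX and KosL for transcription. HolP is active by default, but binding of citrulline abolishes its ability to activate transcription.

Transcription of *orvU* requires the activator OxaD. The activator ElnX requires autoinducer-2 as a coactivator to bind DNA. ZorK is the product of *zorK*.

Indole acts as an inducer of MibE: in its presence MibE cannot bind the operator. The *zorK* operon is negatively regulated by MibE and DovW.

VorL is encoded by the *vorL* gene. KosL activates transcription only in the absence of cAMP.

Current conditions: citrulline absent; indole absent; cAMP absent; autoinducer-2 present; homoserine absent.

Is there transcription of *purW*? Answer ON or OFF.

ON

Autoinducer-2 is present, so ElnX is active.
cAMP is absent, so KosL is active.
No repressor is bound and ElnX and KosL are active, so *gorR* is transcribed.
So GorR is produced and active.
With repressor GorR bound, *oxaD* is not transcribed.
So OxaD is not produced.
Required activator OxaD is absent, so *orvU* is not transcribed.
So OrvU is not produced.
Indole is absent, so MibE is active.
Homoserine is absent, so DovW is inactive.
With repressor MibE bound, *zorK* is not transcribed.
So ZorK is not produced.
Citrulline is absent, so HolP is active.
No repressor is bound and HolP is active, so *vorL* is transcribed.
So VorL is produced and active.
No repressor is bound and VorL is active, so *purW* is transcribed.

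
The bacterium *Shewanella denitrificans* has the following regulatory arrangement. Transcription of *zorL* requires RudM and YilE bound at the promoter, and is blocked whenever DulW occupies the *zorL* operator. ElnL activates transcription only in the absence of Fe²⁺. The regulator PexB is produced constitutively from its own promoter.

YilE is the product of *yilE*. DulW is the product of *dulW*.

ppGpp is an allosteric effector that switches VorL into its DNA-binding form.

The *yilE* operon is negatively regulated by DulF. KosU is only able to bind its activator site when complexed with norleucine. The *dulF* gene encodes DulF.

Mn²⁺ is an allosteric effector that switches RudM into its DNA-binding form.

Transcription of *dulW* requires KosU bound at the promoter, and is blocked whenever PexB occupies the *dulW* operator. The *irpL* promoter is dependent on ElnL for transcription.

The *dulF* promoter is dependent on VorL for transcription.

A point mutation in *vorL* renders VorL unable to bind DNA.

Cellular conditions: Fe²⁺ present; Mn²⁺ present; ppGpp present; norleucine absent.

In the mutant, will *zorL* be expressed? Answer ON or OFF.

ON

Mn²⁺ is present, so RudM is active.
PexB is produced constitutively and is active.
Norleucine is absent, so KosU is inactive.
With repressor PexB bound, *dulW* is not transcribed.
So DulW is not produced.
VorL is non-functional in this strain, so it has no effect.
Required activator VorL is absent, so *dulF* is not transcribed.
So DulF is not produced.
With no repressor bound, *yilE* is transcribed.
So YilE is produced and active.
No repressor is bound and RudM and YilE are active, so *zorL* is transcribed.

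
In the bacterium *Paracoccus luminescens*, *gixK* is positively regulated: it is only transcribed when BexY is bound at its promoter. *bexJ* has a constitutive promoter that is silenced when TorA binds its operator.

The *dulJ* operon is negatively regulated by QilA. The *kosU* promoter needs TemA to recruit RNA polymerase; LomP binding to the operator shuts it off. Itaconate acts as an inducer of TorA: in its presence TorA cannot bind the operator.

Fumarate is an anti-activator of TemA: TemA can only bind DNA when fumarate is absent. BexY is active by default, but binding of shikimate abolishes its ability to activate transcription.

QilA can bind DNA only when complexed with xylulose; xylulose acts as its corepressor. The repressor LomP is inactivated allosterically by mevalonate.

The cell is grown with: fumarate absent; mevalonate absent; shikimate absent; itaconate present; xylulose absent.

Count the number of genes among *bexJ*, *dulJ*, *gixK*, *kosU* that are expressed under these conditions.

3

Itaconate is present, so TorA is inactive.
With no repressor bound, *bexJ* is transcribed.
→ *bexJ* is ON.
Xylulose is absent, so QilA is inactive.
With no repressor bound, *dulJ* is transcribed.
→ *dulJ* is ON.
Shikimate is absent, so BexY is active.
No repressor is bound and BexY is active, so *gixK* is transcribed.
→ *gixK* is ON.
Fumarate is absent, so TemA is active.
Mevalonate is absent, so LomP is active.
With repressor LomP bound, *kosU* is not transcribed.
→ *kosU* is OFF.
3 of the 4 genes are transcribed.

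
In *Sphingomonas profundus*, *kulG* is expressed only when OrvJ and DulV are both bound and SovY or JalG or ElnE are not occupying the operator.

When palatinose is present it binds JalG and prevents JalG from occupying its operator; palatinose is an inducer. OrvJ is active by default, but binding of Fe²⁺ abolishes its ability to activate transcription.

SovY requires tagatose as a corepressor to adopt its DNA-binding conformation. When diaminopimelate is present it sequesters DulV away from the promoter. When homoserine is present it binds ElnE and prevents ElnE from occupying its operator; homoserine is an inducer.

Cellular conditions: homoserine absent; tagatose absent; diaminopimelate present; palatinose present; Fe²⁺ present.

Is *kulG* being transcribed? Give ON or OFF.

Fe²⁺ is present, so OrvJ is inactive.
Tagatose is absent, so SovY is inactive.
Diaminopimelate is present, so DulV is inactive.
Palatinose is present, so JalG is inactive.
Homoserine is absent, so ElnE is active.
With repressor ElnE bound, *kulG* is not transcribed.

OFF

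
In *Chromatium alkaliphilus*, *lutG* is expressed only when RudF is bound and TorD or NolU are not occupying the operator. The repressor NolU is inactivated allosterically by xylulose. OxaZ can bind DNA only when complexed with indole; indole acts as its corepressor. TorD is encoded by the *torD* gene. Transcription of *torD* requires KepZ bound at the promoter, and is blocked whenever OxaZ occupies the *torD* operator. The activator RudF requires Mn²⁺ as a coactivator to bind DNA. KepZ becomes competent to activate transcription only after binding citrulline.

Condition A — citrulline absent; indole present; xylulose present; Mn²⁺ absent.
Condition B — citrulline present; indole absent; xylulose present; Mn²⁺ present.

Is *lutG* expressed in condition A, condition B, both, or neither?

Condition A:
Citrulline is absent, so KepZ is inactive.
Indole is present, so OxaZ is active.
With repressor OxaZ bound, *torD* is not transcribed.
So TorD is not produced.
Xylulose is present, so NolU is inactive.
Mn²⁺ is absent, so RudF is inactive.
Required activator RudF is absent, so *lutG* is not transcribed.
→ *lutG* is OFF in A.
Condition B:
Citrulline is present, so KepZ is active.
Indole is absent, so OxaZ is inactive.
No repressor is bound and KepZ is active, so *torD* is transcribed.
So TorD is produced and active.
Xylulose is present, so NolU is inactive.
Mn²⁺ is present, so RudF is active.
With repressor TorD bound, *lutG* is not transcribed.
→ *lutG* is OFF in B.

neither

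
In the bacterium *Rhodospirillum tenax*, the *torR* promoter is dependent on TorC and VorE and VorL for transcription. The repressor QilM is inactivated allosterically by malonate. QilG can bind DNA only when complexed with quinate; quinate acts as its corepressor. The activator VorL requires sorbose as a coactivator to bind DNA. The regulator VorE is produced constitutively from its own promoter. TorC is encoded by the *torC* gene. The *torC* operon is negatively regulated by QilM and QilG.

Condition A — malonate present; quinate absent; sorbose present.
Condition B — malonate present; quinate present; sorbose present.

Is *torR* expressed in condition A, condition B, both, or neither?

A only

Condition A:
Malonate is present, so QilM is inactive.
Quinate is absent, so QilG is inactive.
With no repressor bound, *torC* is transcribed.
So TorC is produced and active.
VorE is produced constitutively and is active.
Sorbose is present, so VorL is active.
No repressor is bound and TorC and VorE and VorL are active, so *torR* is transcribed.
→ *torR* is ON in A.
Condition B:
Malonate is present, so QilM is inactive.
Quinate is present, so QilG is active.
With repressor QilG bound, *torC* is not transcribed.
So TorC is not produced.
VorE is produced constitutively and is active.
Sorbose is present, so VorL is active.
Required activator TorC is absent, so *torR* is not transcribed.
→ *torR* is OFF in B.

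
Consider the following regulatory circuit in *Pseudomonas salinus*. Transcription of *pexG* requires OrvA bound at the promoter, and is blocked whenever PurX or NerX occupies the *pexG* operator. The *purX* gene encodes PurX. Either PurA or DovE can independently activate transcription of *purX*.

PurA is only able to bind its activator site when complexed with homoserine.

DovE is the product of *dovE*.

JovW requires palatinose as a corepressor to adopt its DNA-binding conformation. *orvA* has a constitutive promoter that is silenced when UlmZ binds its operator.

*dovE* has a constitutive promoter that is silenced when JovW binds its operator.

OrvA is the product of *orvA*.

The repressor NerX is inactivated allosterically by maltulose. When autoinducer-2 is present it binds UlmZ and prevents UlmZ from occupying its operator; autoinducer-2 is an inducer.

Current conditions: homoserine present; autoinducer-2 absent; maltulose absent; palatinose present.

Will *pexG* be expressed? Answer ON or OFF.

OFF

Autoinducer-2 is absent, so UlmZ is active.
With repressor UlmZ bound, *orvA* is not transcribed.
So OrvA is not produced.
Homoserine is present, so PurA is active.
Palatinose is present, so JovW is active.
With repressor JovW bound, *dovE* is not transcribed.
So DovE is not produced.
Activator PurA is present, so *purX* is transcribed.
So PurX is produced and active.
Maltulose is absent, so NerX is active.
With repressor PurX bound, *pexG* is not transcribed.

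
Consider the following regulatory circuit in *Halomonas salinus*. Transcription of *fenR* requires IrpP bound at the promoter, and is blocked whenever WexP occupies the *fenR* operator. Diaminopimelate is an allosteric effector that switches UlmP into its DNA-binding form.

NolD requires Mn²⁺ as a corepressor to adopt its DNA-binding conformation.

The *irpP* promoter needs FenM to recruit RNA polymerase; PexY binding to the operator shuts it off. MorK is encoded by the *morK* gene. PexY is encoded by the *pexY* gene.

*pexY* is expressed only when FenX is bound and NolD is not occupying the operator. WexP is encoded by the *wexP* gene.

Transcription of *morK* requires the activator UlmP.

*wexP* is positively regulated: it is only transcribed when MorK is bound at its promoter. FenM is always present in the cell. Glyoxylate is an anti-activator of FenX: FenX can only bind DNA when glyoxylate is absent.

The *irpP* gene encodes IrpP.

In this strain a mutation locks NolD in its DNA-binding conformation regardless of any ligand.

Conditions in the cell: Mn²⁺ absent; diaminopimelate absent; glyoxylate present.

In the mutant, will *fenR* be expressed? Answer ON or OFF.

Diaminopimelate is absent, so UlmP is inactive.
Required activator UlmP is absent, so *morK* is not transcribed.
So MorK is not produced.
Required activator MorK is absent, so *wexP* is not transcribed.
So WexP is not produced.
FenM is produced constitutively and is active.
NolD is constitutively active in this strain.
Glyoxylate is present, so FenX is inactive.
With repressor NolD bound, *pexY* is not transcribed.
So PexY is not produced.
No repressor is bound and FenM is active, so *irpP* is transcribed.
So IrpP is produced and active.
No repressor is bound and IrpP is active, so *fenR* is transcribed.

ON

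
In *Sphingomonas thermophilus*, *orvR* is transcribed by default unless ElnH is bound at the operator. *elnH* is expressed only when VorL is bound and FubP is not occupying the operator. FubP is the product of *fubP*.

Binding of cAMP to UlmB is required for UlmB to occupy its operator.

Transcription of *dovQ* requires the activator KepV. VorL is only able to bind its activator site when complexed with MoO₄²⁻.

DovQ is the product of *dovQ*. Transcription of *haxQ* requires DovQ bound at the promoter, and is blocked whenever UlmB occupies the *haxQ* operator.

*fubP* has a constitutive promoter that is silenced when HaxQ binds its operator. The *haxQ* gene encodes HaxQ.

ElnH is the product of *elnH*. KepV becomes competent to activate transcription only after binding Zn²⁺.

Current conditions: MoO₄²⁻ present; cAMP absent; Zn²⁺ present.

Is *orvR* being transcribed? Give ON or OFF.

OFF

Zn²⁺ is present, so KepV is active.
No repressor is bound and KepV is active, so *dovQ* is transcribed.
So DovQ is produced and active.
cAMP is absent, so UlmB is inactive.
No repressor is bound and DovQ is active, so *haxQ* is transcribed.
So HaxQ is produced and active.
With repressor HaxQ bound, *fubP* is not transcribed.
So FubP is not produced.
MoO₄²⁻ is present, so VorL is active.
No repressor is bound and VorL is active, so *elnH* is transcribed.
So ElnH is produced and active.
With repressor ElnH bound, *orvR* is not transcribed.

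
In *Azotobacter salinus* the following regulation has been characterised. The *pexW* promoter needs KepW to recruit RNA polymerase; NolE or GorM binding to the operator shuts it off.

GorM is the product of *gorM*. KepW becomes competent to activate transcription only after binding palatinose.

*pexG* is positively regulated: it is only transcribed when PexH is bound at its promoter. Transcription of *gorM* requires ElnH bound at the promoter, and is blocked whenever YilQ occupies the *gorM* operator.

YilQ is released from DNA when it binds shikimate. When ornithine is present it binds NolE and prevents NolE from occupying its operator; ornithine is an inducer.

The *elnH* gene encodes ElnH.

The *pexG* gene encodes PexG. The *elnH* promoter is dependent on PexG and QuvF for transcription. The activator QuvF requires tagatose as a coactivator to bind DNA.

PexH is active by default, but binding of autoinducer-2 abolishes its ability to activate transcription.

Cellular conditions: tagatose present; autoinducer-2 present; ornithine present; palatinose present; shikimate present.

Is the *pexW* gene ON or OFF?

Ornithine is present, so NolE is inactive.
Shikimate is present, so YilQ is inactive.
Autoinducer-2 is present, so PexH is inactive.
Required activator PexH is absent, so *pexG* is not transcribed.
So PexG is not produced.
Tagatose is present, so QuvF is active.
Required activator PexG is absent, so *elnH* is not transcribed.
So ElnH is not produced.
Required activator ElnH is absent, so *gorM* is not transcribed.
So GorM is not produced.
Palatinose is present, so KepW is active.
No repressor is bound and KepW is active, so *pexW* is transcribed.

ON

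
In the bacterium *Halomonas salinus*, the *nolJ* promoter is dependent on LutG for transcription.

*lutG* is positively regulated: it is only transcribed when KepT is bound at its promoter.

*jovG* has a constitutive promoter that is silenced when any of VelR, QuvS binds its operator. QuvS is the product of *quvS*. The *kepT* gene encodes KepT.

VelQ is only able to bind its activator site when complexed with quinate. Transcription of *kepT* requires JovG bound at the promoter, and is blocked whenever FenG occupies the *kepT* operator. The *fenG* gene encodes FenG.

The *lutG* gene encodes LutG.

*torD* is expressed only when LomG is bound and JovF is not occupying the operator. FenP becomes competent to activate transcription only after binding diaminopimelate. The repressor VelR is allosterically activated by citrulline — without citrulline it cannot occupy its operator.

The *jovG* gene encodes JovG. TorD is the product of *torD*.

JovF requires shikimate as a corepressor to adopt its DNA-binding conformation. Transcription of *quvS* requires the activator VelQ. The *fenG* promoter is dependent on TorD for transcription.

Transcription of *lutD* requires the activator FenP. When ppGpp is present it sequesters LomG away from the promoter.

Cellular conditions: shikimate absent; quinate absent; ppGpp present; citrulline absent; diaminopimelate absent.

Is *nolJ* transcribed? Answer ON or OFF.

ON

ppGpp is present, so LomG is inactive.
Shikimate is absent, so JovF is inactive.
Required activator LomG is absent, so *torD* is not transcribed.
So TorD is not produced.
Required activator TorD is absent, so *fenG* is not transcribed.
So FenG is not produced.
Citrulline is absent, so VelR is inactive.
Quinate is absent, so VelQ is inactive.
Required activator VelQ is absent, so *quvS* is not transcribed.
So QuvS is not produced.
With no repressor bound, *jovG* is transcribed.
So JovG is produced and active.
No repressor is bound and JovG is active, so *kepT* is transcribed.
So KepT is produced and active.
No repressor is bound and KepT is active, so *lutG* is transcribed.
So LutG is produced and active.
No repressor is bound and LutG is active, so *nolJ* is transcribed.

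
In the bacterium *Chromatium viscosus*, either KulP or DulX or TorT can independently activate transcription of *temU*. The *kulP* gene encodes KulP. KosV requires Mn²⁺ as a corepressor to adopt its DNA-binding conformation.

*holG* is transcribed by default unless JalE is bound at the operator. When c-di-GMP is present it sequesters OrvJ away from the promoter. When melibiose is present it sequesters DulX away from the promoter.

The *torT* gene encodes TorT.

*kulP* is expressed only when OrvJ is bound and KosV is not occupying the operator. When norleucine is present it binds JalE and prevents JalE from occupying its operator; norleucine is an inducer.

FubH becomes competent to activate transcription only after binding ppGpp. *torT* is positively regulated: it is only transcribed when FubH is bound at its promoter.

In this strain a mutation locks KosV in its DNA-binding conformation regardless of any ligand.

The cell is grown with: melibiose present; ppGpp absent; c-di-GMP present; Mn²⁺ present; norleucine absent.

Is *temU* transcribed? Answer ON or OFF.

KosV is constitutively active in this strain.
c-di-GMP is present, so OrvJ is inactive.
With repressor KosV bound, *kulP* is not transcribed.
So KulP is not produced.
Melibiose is present, so DulX is inactive.
ppGpp is absent, so FubH is inactive.
Required activator FubH is absent, so *torT* is not transcribed.
So TorT is not produced.
No activator is available at the *temU* promoter, so *temU* is not transcribed.

OFF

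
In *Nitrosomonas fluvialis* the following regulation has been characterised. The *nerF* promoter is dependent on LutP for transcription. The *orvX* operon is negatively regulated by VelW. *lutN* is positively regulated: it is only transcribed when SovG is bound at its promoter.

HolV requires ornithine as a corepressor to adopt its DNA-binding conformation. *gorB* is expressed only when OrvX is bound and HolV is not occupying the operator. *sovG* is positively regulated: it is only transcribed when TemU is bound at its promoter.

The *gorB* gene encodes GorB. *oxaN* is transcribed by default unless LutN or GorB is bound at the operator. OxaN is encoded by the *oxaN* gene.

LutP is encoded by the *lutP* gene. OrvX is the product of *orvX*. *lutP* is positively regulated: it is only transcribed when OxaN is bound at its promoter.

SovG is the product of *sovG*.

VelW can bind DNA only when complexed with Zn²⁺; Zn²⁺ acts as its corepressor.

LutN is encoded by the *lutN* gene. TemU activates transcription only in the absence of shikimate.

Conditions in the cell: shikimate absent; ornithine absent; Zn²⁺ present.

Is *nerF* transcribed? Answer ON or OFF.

OFF

Shikimate is absent, so TemU is active.
No repressor is bound and TemU is active, so *sovG* is transcribed.
So SovG is produced and active.
No repressor is bound and SovG is active, so *lutN* is transcribed.
So LutN is produced and active.
Zn²⁺ is present, so VelW is active.
With repressor VelW bound, *orvX* is not transcribed.
So OrvX is not produced.
Ornithine is absent, so HolV is inactive.
Required activator OrvX is absent, so *gorB* is not transcribed.
So GorB is not produced.
With repressor LutN bound, *oxaN* is not transcribed.
So OxaN is not produced.
Required activator OxaN is absent, so *lutP* is not transcribed.
So LutP is not produced.
Required activator LutP is absent, so *nerF* is not transcribed.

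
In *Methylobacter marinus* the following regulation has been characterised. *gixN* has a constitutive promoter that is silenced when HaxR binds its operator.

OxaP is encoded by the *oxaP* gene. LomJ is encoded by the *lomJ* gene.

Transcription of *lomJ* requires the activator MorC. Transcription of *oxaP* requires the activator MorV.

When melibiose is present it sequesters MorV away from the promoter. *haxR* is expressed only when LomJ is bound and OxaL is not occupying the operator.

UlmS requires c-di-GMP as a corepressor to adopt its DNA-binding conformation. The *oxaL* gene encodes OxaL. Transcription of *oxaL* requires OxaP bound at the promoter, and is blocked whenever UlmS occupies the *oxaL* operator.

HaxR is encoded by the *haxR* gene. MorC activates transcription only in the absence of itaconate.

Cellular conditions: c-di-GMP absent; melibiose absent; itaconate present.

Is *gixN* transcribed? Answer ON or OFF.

ON

Melibiose is absent, so MorV is active.
No repressor is bound and MorV is active, so *oxaP* is transcribed.
So OxaP is produced and active.
c-di-GMP is absent, so UlmS is inactive.
No repressor is bound and OxaP is active, so *oxaL* is transcribed.
So OxaL is produced and active.
Itaconate is present, so MorC is inactive.
Required activator MorC is absent, so *lomJ* is not transcribed.
So LomJ is not produced.
With repressor OxaL bound, *haxR* is not transcribed.
So HaxR is not produced.
With no repressor bound, *gixN* is transcribed.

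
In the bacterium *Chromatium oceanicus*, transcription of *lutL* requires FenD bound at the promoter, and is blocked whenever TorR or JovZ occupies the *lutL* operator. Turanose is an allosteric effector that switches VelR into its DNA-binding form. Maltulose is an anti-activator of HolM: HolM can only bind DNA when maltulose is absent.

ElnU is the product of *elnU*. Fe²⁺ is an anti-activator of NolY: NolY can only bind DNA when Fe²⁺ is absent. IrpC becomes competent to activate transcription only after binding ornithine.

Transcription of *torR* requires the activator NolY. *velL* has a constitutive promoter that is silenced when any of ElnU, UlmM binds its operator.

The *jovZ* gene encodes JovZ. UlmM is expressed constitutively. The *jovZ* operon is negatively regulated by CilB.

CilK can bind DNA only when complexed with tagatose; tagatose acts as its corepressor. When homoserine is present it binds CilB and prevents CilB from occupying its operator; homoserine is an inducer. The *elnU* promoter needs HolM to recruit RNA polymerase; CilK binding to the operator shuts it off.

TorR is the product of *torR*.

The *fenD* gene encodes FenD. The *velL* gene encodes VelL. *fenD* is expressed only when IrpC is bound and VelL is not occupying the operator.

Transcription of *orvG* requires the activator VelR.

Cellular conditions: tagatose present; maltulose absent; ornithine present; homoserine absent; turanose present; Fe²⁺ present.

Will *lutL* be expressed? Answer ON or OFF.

Fe²⁺ is present, so NolY is inactive.
Required activator NolY is absent, so *torR* is not transcribed.
So TorR is not produced.
Ornithine is present, so IrpC is active.
Maltulose is absent, so HolM is active.
Tagatose is present, so CilK is active.
With repressor CilK bound, *elnU* is not transcribed.
So ElnU is not produced.
UlmM is produced constitutively and is active.
With repressor UlmM bound, *velL* is not transcribed.
So VelL is not produced.
No repressor is bound and IrpC is active, so *fenD* is transcribed.
So FenD is produced and active.
Homoserine is absent, so CilB is active.
With repressor CilB bound, *jovZ* is not transcribed.
So JovZ is not produced.
No repressor is bound and FenD is active, so *lutL* is transcribed.

ON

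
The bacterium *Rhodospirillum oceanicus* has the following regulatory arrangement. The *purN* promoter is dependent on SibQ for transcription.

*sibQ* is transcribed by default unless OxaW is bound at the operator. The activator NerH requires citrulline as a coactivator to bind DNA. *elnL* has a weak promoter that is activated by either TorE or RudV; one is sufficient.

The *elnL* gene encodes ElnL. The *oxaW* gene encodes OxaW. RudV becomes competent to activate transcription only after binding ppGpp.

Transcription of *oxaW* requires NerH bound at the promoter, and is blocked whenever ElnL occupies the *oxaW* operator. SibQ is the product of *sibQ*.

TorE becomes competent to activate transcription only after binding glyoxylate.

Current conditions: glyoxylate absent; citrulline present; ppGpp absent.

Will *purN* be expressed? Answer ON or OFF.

Glyoxylate is absent, so TorE is inactive.
ppGpp is absent, so RudV is inactive.
No activator is available at the *elnL* promoter, so *elnL* is not transcribed.
So ElnL is not produced.
Citrulline is present, so NerH is active.
No repressor is bound and NerH is active, so *oxaW* is transcribed.
So OxaW is produced and active.
With repressor OxaW bound, *sibQ* is not transcribed.
So SibQ is not produced.
Required activator SibQ is absent, so *purN* is not transcribed.

OFF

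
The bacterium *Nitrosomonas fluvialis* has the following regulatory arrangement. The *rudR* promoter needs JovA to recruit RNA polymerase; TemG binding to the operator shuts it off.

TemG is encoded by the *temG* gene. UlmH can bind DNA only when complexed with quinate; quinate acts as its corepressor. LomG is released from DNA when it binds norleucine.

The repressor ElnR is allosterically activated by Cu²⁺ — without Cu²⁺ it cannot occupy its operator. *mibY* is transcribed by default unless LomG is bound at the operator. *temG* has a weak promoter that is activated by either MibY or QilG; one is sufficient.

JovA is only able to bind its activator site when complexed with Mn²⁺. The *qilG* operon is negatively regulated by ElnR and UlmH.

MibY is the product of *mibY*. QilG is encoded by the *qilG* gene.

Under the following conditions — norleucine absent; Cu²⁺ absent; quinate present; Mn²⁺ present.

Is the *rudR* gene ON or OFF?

Mn²⁺ is present, so JovA is active.
Norleucine is absent, so LomG is active.
With repressor LomG bound, *mibY* is not transcribed.
So MibY is not produced.
Cu²⁺ is absent, so ElnR is inactive.
Quinate is present, so UlmH is active.
With repressor UlmH bound, *qilG* is not transcribed.
So QilG is not produced.
No activator is available at the *temG* promoter, so *temG* is not transcribed.
So TemG is not produced.
No repressor is bound and JovA is active, so *rudR* is transcribed.

ON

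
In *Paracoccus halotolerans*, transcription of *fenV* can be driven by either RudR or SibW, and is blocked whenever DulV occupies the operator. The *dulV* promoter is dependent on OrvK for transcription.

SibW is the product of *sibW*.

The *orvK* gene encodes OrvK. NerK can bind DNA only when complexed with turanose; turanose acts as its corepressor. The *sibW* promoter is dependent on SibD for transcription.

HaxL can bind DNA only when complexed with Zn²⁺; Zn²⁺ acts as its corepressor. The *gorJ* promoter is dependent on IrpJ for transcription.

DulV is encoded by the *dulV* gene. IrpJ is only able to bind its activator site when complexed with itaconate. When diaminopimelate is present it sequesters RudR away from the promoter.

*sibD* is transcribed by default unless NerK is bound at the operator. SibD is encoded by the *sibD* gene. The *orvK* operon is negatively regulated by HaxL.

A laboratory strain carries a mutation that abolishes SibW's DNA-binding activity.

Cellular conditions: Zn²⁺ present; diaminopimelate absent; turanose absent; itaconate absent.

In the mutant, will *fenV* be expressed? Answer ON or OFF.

ON

Diaminopimelate is absent, so RudR is active.
Zn²⁺ is present, so HaxL is active.
With repressor HaxL bound, *orvK* is not transcribed.
So OrvK is not produced.
Required activator OrvK is absent, so *dulV* is not transcribed.
So DulV is not produced.
SibW is non-functional in this strain, so it has no effect.
Activator RudR is present, so *fenV* is transcribed.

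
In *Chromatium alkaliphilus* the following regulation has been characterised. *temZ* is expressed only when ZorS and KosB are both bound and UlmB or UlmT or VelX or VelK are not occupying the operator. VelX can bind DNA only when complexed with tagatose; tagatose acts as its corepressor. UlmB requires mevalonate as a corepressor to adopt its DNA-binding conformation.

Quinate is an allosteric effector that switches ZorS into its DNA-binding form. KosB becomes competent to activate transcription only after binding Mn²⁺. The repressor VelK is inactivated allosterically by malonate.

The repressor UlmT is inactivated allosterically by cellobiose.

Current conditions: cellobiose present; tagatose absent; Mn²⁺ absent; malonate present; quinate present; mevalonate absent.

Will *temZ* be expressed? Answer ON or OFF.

Quinate is present, so ZorS is active.
Mevalonate is absent, so UlmB is inactive.
Cellobiose is present, so UlmT is inactive.
Mn²⁺ is absent, so KosB is inactive.
Tagatose is absent, so VelX is inactive.
Malonate is present, so VelK is inactive.
Required activator KosB is absent, so *temZ* is not transcribed.

OFF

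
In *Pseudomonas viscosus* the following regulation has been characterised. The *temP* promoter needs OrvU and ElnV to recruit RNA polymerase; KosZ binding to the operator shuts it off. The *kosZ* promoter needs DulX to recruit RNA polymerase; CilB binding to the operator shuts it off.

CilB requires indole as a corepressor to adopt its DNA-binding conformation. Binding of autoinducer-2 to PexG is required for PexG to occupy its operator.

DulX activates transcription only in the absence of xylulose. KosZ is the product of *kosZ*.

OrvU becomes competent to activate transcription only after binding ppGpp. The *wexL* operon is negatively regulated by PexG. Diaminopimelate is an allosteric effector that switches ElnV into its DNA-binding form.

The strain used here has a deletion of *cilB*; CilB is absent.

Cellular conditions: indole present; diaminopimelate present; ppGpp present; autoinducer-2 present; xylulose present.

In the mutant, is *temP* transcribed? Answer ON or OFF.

ON

CilB is non-functional in this strain, so it has no effect.
Xylulose is present, so DulX is inactive.
Required activator DulX is absent, so *kosZ* is not transcribed.
So KosZ is not produced.
ppGpp is present, so OrvU is active.
Diaminopimelate is present, so ElnV is active.
No repressor is bound and OrvU and ElnV are active, so *temP* is transcribed.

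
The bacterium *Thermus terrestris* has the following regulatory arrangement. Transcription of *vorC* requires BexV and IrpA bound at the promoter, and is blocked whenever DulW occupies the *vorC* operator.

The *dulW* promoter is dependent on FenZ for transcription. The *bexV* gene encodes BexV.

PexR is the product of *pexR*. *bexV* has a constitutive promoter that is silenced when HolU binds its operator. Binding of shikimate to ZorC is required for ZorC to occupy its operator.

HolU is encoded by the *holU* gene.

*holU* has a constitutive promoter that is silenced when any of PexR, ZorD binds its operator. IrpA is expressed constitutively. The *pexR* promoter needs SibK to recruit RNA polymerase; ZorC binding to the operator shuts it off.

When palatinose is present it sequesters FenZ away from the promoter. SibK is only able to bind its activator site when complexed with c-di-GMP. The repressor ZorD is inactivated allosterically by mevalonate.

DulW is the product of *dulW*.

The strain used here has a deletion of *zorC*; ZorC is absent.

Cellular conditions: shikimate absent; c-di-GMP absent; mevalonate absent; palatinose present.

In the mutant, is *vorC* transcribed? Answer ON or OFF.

ON

Palatinose is present, so FenZ is inactive.
Required activator FenZ is absent, so *dulW* is not transcribed.
So DulW is not produced.
c-di-GMP is absent, so SibK is inactive.
ZorC is non-functional in this strain, so it has no effect.
Required activator SibK is absent, so *pexR* is not transcribed.
So PexR is not produced.
Mevalonate is absent, so ZorD is active.
With repressor ZorD bound, *holU* is not transcribed.
So HolU is not produced.
With no repressor bound, *bexV* is transcribed.
So BexV is produced and active.
IrpA is produced constitutively and is active.
No repressor is bound and BexV and IrpA are active, so *vorC* is transcribed.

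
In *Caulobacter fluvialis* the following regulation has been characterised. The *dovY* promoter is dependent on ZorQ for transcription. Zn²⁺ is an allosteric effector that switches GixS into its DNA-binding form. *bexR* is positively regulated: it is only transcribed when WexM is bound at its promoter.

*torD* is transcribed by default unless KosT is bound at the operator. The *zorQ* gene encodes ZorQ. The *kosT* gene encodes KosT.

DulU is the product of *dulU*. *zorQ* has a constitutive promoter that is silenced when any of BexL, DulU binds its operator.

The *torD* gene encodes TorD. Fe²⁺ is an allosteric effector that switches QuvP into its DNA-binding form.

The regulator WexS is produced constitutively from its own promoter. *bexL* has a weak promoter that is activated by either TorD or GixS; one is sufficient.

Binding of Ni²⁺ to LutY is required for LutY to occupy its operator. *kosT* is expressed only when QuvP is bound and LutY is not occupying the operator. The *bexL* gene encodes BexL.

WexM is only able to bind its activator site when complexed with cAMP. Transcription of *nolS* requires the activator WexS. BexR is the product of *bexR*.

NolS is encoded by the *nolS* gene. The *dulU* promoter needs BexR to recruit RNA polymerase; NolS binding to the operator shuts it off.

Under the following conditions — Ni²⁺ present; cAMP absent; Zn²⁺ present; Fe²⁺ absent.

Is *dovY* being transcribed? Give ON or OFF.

Fe²⁺ is absent, so QuvP is inactive.
Ni²⁺ is present, so LutY is active.
With repressor LutY bound, *kosT* is not transcribed.
So KosT is not produced.
With no repressor bound, *torD* is transcribed.
So TorD is produced and active.
Zn²⁺ is present, so GixS is active.
Activator TorD is present, so *bexL* is transcribed.
So BexL is produced and active.
cAMP is absent, so WexM is inactive.
Required activator WexM is absent, so *bexR* is not transcribed.
So BexR is not produced.
WexS is produced constitutively and is active.
No repressor is bound and WexS is active, so *nolS* is transcribed.
So NolS is produced and active.
With repressor NolS bound, *dulU* is not transcribed.
So DulU is not produced.
With repressor BexL bound, *zorQ* is not transcribed.
So ZorQ is not produced.
Required activator ZorQ is absent, so *dovY* is not transcribed.

OFF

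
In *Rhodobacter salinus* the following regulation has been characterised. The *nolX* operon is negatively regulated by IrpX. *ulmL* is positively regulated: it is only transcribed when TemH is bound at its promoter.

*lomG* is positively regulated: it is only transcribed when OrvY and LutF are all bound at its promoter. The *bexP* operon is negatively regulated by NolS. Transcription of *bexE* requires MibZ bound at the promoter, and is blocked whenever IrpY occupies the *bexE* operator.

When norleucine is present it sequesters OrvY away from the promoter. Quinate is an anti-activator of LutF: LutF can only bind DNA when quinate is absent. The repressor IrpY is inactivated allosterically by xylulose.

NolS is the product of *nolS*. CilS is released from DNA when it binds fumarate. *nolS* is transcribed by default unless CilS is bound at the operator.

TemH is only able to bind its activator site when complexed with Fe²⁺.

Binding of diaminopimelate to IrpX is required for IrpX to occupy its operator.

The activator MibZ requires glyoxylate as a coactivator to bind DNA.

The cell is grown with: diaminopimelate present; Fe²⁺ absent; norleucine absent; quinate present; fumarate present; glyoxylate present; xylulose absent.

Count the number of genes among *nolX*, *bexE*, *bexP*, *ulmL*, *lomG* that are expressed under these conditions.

0

Diaminopimelate is present, so IrpX is active.
With repressor IrpX bound, *nolX* is not transcribed.
→ *nolX* is OFF.
Glyoxylate is present, so MibZ is active.
Xylulose is absent, so IrpY is active.
With repressor IrpY bound, *bexE* is not transcribed.
→ *bexE* is OFF.
Fumarate is present, so CilS is inactive.
With no repressor bound, *nolS* is transcribed.
So NolS is produced and active.
With repressor NolS bound, *bexP* is not transcribed.
→ *bexP* is OFF.
Fe²⁺ is absent, so TemH is inactive.
Required activator TemH is absent, so *ulmL* is not transcribed.
→ *ulmL* is OFF.
Norleucine is absent, so OrvY is active.
Quinate is present, so LutF is inactive.
Required activator LutF is absent, so *lomG* is not transcribed.
→ *lomG* is OFF.
0 of the 5 genes are transcribed.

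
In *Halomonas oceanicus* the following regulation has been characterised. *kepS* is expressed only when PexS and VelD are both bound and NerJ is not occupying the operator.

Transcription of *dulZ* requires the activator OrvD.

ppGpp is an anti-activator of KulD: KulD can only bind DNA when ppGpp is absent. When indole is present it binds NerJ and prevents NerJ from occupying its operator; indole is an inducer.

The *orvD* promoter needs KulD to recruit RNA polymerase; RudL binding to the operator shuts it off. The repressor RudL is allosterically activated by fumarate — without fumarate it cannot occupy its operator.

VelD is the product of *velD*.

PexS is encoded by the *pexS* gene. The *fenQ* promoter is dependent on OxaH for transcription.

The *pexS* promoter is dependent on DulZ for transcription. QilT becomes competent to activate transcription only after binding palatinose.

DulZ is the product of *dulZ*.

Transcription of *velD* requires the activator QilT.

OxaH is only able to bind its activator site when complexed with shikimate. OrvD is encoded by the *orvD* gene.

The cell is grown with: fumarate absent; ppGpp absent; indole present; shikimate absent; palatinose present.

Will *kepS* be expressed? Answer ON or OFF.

ON

Indole is present, so NerJ is inactive.
ppGpp is absent, so KulD is active.
Fumarate is absent, so RudL is inactive.
No repressor is bound and KulD is active, so *orvD* is transcribed.
So OrvD is produced and active.
No repressor is bound and OrvD is active, so *dulZ* is transcribed.
So DulZ is produced and active.
No repressor is bound and DulZ is active, so *pexS* is transcribed.
So PexS is produced and active.
Palatinose is present, so QilT is active.
No repressor is bound and QilT is active, so *velD* is transcribed.
So VelD is produced and active.
No repressor is bound and PexS and VelD are active, so *kepS* is transcribed.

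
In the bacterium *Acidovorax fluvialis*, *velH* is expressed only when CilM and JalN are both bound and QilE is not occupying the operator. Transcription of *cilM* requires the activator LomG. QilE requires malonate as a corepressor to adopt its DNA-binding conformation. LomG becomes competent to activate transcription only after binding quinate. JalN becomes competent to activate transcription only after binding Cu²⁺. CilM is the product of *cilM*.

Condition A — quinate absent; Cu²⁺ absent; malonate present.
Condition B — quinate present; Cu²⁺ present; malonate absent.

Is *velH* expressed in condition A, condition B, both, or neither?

Condition A:
Quinate is absent, so LomG is inactive.
Required activator LomG is absent, so *cilM* is not transcribed.
So CilM is not produced.
Cu²⁺ is absent, so JalN is inactive.
Malonate is present, so QilE is active.
With repressor QilE bound, *velH* is not transcribed.
→ *velH* is OFF in A.
Condition B:
Quinate is present, so LomG is active.
No repressor is bound and LomG is active, so *cilM* is transcribed.
So CilM is produced and active.
Cu²⁺ is present, so JalN is active.
Malonate is absent, so QilE is inactive.
No repressor is bound and CilM and JalN are active, so *velH* is transcribed.
→ *velH* is ON in B.

B only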